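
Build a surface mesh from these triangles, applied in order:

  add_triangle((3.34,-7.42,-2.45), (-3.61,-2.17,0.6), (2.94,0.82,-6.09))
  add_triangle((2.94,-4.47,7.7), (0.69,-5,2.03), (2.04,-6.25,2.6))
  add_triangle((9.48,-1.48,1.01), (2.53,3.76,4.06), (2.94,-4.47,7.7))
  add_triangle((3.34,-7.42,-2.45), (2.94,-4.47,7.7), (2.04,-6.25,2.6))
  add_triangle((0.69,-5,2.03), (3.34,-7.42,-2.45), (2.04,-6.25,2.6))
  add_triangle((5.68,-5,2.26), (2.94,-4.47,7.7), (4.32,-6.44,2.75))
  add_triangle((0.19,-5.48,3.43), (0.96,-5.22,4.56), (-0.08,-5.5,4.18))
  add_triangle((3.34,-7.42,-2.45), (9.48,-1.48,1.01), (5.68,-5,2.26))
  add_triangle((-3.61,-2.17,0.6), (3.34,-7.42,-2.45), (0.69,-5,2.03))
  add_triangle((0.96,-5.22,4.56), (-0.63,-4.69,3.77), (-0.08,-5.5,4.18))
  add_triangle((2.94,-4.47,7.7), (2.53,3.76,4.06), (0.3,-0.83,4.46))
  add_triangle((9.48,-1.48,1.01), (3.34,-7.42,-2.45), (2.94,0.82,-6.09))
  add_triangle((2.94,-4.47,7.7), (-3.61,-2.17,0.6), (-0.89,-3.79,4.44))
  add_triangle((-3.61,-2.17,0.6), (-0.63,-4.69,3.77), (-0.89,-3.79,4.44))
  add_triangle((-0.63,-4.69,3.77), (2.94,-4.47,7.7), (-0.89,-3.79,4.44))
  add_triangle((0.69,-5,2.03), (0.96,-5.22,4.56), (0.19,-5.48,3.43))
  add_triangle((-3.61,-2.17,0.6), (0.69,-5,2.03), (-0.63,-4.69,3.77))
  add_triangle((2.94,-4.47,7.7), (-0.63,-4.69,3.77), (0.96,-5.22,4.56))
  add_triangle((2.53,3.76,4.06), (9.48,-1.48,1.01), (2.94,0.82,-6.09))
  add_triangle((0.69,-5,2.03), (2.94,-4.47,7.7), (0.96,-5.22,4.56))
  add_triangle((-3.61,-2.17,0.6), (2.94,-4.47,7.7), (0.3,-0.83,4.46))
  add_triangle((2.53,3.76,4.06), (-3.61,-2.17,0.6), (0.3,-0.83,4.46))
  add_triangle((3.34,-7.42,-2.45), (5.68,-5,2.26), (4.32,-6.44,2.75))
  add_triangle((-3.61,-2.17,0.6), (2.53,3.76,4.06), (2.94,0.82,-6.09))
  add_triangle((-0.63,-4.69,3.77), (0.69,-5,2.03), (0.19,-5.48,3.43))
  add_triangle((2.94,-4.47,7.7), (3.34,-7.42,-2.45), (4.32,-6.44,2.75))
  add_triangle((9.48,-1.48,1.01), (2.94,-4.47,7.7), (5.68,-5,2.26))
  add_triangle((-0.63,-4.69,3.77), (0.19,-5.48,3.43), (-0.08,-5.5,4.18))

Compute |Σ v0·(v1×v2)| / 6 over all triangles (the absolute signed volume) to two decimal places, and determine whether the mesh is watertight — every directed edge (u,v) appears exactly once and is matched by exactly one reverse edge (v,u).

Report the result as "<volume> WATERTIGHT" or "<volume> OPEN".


450.21 WATERTIGHT

Per-triangle v0·(v1×v2)/6:
  t1: +30.6928
  t2: +5.6538
  t3: +72.5148
  t4: +14.1271
  t5: +5.4807
  t6: +14.4658
  t7: +0.8443
  t8: +36.2724
  t9: +18.3386
  t10: +0.5005
  t11: +13.2249
  t12: +75.4635
  t13: -0.0702
  t14: +3.9553
  t15: +5.0791
  t16: +1.3923
  t17: +6.3779
  t18: +4.3255
  t19: +49.6961
  t20: +3.5498
  t21: +11.9466
  t22: +8.7995
  t23: +13.8072
  t24: +4.9928
  t25: +0.4022
  t26: +10.5307
  t27: +37.5187
  t28: +0.3276
Σ = +450.2105 → |volume| = 450.21

Directed edges: 84 total, each appears once with its reverse present → watertight.


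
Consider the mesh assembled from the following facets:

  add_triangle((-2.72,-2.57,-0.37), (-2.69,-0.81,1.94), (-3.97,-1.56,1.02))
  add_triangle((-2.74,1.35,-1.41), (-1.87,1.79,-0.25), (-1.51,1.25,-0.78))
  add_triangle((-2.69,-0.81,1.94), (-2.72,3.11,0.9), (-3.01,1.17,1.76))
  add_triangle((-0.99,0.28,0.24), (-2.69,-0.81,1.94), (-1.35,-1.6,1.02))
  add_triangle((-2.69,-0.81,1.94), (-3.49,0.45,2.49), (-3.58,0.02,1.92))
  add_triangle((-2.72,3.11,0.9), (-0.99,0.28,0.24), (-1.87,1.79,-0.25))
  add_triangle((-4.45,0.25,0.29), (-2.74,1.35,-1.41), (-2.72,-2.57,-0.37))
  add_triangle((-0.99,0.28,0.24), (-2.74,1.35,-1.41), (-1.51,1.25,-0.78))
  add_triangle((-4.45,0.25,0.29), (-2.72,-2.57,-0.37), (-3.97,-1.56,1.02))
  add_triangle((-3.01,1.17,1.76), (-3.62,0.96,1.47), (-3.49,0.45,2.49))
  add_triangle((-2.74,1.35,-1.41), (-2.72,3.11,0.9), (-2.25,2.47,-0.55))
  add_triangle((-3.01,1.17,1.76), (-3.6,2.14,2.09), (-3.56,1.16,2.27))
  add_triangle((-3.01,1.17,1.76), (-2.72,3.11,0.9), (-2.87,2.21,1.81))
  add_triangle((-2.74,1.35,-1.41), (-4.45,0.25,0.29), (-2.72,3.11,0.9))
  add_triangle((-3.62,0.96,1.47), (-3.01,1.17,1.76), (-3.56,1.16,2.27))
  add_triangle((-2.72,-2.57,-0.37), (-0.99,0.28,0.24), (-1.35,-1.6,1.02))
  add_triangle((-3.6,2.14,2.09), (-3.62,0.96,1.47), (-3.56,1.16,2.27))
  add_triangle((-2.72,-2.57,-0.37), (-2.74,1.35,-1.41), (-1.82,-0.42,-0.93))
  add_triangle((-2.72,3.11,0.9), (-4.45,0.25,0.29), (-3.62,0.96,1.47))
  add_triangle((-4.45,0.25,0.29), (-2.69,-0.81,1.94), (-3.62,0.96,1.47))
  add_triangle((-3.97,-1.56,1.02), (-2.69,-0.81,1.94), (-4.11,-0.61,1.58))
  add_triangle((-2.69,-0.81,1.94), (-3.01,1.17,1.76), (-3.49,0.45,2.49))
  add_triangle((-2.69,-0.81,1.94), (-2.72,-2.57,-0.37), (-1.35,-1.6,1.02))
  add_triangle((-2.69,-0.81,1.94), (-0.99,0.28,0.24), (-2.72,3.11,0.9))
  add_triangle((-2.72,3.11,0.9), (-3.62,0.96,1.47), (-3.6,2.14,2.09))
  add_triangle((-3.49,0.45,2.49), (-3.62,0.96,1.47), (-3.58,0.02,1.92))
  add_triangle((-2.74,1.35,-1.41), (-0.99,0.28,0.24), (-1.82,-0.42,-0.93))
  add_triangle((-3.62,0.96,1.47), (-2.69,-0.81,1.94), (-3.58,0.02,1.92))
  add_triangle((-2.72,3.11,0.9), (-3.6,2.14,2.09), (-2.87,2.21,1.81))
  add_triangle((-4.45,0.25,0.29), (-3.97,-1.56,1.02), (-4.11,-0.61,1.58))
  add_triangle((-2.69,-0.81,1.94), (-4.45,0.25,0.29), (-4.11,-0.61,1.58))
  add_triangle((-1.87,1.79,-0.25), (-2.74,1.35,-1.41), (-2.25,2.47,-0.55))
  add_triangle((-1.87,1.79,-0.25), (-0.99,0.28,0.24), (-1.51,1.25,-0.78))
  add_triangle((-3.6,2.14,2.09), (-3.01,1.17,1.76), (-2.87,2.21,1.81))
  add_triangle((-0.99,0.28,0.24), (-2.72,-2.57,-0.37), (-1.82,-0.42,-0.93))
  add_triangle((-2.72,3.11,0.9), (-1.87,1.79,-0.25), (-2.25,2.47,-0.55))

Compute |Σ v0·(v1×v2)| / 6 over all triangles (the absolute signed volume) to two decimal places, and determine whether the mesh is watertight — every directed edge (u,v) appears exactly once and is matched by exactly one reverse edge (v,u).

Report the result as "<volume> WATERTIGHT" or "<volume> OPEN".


18.90 WATERTIGHT

Per-triangle v0·(v1×v2)/6:
  t1: +1.0658
  t2: +0.1658
  t3: -0.2647
  t4: -0.2416
  t5: +0.4321
  t6: -0.3217
  t7: +3.6934
  t8: -0.1729
  t9: +2.2610
  t10: +0.3949
  t11: +0.9385
  t12: -0.0683
  t13: -0.5149
  t14: +4.1252
  t15: -0.1149
  t16: -0.7183
  t17: +0.5077
  t18: +0.6074
  t19: +2.3011
  t20: +1.8700
  t21: +0.7448
  t22: -0.2513
  t23: +1.2840
  t24: -0.5598
  t25: +1.0515
  t26: +0.4678
  t27: -0.4500
  t28: -0.0468
  t29: +0.3342
  t30: +1.2604
  t31: +0.1652
  t32: -0.2017
  t33: -0.1430
  t34: +0.0572
  t35: -0.5967
  t36: -0.1639
Σ = +18.8977 → |volume| = 18.90

Directed edges: 108 total, each appears once with its reverse present → watertight.


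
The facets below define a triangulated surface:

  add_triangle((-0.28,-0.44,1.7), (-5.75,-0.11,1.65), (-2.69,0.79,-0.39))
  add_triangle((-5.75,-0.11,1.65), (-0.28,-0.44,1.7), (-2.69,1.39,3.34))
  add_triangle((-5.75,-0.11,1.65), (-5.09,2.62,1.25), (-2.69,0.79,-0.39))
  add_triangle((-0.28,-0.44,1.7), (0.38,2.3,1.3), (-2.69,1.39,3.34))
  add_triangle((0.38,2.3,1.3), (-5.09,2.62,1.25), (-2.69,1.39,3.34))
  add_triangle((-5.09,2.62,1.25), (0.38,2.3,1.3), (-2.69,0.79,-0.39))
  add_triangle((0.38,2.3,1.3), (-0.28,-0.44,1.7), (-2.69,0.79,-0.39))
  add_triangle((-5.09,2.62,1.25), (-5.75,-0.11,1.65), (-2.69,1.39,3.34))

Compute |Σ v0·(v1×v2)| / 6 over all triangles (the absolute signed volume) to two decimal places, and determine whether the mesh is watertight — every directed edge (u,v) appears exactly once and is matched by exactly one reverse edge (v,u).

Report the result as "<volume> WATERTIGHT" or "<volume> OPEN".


Per-triangle v0·(v1×v2)/6:
  t1: -0.8221
  t2: +3.3071
  t3: +2.8560
  t4: +1.9780
  t5: +5.6662
  t6: +1.5214
  t7: -2.1734
  t8: +6.9786
Σ = +19.3117 → |volume| = 19.31

Directed edges: 24 total, each appears once with its reverse present → watertight.

19.31 WATERTIGHT


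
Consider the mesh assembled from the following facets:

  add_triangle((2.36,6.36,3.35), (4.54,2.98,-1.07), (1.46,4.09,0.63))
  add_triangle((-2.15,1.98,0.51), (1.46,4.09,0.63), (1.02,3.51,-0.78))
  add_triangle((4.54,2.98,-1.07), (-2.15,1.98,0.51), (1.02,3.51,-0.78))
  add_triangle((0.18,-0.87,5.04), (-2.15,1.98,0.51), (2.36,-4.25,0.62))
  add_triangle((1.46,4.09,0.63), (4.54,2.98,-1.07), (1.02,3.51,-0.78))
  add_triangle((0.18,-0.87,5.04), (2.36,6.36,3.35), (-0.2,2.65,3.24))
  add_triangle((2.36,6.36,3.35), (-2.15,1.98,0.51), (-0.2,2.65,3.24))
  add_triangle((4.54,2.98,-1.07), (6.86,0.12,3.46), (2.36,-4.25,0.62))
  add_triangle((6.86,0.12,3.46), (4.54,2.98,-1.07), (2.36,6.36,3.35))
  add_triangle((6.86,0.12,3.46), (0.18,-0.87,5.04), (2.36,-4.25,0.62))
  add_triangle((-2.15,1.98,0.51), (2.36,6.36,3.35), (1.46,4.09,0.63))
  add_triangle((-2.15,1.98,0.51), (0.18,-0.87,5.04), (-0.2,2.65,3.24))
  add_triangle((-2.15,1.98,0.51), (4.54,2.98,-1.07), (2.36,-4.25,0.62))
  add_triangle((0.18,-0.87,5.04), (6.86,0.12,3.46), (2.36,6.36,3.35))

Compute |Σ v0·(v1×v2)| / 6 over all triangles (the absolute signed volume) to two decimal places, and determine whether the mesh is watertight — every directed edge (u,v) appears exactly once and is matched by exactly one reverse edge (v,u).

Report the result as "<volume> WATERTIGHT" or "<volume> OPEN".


147.43 WATERTIGHT

Per-triangle v0·(v1×v2)/6:
  t1: +5.7103
  t2: +2.6044
  t3: -1.3917
  t4: +3.4844
  t5: +3.3723
  t6: +7.8796
  t7: +6.3076
  t8: +18.3761
  t9: +31.4351
  t10: +24.8520
  t11: +4.6285
  t12: +5.2966
  t13: -3.0326
  t14: +37.9111
Σ = +147.4337 → |volume| = 147.43

Directed edges: 42 total, each appears once with its reverse present → watertight.


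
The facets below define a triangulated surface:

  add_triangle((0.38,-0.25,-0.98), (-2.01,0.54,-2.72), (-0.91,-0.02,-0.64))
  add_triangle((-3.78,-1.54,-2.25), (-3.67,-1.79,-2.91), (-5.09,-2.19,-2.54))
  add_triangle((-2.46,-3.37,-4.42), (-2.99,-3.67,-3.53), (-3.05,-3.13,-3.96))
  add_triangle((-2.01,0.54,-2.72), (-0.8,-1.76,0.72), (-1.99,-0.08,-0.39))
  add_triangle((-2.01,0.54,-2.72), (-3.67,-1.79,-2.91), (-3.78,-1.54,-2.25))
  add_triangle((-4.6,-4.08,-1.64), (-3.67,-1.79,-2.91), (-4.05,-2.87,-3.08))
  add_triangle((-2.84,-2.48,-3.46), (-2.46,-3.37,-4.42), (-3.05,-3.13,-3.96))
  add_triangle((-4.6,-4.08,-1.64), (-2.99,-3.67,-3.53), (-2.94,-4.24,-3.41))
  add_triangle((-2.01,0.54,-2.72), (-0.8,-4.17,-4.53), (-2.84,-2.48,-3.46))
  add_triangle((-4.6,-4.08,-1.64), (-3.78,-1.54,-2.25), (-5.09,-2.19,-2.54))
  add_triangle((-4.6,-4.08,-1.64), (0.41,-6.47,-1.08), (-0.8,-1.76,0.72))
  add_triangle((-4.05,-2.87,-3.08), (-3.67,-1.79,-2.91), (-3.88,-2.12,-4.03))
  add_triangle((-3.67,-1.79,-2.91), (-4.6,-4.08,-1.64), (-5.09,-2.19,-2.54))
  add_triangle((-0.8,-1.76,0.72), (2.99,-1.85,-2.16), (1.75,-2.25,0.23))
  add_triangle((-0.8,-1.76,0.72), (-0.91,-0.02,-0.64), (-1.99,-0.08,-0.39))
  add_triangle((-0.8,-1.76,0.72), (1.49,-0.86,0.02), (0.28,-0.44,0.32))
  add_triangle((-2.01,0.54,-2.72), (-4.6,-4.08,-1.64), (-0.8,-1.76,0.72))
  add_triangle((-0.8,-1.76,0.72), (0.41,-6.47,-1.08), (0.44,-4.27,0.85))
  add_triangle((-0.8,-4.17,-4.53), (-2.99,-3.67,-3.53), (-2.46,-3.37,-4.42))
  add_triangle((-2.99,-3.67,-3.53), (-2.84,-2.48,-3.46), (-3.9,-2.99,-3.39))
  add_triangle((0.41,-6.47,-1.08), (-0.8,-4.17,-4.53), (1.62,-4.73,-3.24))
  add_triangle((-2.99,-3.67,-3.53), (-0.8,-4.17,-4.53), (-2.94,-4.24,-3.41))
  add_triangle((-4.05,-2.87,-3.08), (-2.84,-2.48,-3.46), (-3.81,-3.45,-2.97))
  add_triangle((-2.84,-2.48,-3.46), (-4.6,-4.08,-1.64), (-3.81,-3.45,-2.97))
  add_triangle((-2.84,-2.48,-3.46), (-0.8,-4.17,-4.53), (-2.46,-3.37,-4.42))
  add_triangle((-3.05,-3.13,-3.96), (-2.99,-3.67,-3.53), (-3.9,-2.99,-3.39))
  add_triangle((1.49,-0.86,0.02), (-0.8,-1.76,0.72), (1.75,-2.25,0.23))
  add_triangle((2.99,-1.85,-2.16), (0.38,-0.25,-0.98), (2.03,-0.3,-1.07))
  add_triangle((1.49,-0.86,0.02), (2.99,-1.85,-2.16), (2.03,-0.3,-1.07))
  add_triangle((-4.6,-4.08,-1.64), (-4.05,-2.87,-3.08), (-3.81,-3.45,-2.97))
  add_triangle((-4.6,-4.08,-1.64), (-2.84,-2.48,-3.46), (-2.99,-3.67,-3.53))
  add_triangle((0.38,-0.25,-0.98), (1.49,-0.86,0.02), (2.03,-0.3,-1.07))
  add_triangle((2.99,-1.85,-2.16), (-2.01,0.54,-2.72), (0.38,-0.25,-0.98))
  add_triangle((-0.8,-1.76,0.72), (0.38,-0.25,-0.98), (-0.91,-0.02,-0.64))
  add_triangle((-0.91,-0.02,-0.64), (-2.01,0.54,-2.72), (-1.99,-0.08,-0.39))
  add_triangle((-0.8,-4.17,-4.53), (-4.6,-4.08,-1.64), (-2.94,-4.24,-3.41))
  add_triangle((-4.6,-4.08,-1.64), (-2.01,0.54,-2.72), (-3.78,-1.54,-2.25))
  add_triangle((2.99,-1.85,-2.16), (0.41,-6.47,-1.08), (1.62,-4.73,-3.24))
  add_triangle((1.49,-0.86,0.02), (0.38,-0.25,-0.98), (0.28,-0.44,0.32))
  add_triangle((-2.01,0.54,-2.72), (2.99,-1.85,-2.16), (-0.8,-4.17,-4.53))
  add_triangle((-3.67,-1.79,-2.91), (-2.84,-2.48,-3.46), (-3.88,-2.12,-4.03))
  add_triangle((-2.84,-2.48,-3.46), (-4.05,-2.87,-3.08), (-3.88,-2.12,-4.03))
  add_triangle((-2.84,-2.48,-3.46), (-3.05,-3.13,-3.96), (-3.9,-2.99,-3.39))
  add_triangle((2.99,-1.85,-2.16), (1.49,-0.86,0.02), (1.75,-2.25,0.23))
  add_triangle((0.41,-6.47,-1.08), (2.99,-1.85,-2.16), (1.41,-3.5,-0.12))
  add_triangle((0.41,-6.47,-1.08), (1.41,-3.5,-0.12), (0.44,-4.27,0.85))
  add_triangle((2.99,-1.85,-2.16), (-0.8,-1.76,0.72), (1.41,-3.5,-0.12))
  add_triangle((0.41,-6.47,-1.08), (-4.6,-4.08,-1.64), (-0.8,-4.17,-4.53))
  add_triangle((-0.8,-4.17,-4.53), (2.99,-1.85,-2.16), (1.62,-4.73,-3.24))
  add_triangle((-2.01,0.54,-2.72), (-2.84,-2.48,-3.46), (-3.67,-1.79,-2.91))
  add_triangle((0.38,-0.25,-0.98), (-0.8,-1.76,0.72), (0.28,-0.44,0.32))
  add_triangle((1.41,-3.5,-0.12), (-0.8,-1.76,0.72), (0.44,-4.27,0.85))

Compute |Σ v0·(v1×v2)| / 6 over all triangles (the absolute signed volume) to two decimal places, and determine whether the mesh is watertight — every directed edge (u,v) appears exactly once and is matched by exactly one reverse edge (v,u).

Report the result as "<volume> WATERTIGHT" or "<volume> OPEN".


79.63 WATERTIGHT

Per-triangle v0·(v1×v2)/6:
  t1: -0.1617
  t2: +0.1441
  t3: +0.5262
  t4: +1.1525
  t5: +0.9041
  t6: +0.9510
  t7: +0.1731
  t8: +1.2403
  t9: +4.3081
  t10: -0.6002
  t11: +6.2539
  t12: +0.5401
  t13: +2.0396
  t14: +1.5965
  t15: -0.2597
  t16: +0.1240
  t17: +0.1767
  t18: +1.7213
  t19: +1.7817
  t20: -0.7046
  t21: +8.2705
  t22: +1.2250
  t23: +0.6354
  t24: -0.1808
  t25: -0.2819
  t26: +0.6930
  t27: +0.1111
  t28: +0.3332
  t29: +0.5101
  t30: +0.9810
  t31: +1.9838
  t32: -0.2216
  t33: +0.2164
  t34: -0.3799
  t35: -0.0823
  t36: +0.9537
  t37: -1.1773
  t38: +4.9555
  t39: -0.0705
  t40: +7.9077
  t41: -0.4703
  t42: +0.8930
  t43: +0.2527
  t44: +0.6838
  t45: +3.8100
  t46: +1.9175
  t47: -0.8237
  t48: +18.9859
  t49: +4.6771
  t50: +1.8777
  t51: -0.1727
  t52: -0.2944
Σ = +79.6257 → |volume| = 79.63

Directed edges: 156 total, each appears once with its reverse present → watertight.


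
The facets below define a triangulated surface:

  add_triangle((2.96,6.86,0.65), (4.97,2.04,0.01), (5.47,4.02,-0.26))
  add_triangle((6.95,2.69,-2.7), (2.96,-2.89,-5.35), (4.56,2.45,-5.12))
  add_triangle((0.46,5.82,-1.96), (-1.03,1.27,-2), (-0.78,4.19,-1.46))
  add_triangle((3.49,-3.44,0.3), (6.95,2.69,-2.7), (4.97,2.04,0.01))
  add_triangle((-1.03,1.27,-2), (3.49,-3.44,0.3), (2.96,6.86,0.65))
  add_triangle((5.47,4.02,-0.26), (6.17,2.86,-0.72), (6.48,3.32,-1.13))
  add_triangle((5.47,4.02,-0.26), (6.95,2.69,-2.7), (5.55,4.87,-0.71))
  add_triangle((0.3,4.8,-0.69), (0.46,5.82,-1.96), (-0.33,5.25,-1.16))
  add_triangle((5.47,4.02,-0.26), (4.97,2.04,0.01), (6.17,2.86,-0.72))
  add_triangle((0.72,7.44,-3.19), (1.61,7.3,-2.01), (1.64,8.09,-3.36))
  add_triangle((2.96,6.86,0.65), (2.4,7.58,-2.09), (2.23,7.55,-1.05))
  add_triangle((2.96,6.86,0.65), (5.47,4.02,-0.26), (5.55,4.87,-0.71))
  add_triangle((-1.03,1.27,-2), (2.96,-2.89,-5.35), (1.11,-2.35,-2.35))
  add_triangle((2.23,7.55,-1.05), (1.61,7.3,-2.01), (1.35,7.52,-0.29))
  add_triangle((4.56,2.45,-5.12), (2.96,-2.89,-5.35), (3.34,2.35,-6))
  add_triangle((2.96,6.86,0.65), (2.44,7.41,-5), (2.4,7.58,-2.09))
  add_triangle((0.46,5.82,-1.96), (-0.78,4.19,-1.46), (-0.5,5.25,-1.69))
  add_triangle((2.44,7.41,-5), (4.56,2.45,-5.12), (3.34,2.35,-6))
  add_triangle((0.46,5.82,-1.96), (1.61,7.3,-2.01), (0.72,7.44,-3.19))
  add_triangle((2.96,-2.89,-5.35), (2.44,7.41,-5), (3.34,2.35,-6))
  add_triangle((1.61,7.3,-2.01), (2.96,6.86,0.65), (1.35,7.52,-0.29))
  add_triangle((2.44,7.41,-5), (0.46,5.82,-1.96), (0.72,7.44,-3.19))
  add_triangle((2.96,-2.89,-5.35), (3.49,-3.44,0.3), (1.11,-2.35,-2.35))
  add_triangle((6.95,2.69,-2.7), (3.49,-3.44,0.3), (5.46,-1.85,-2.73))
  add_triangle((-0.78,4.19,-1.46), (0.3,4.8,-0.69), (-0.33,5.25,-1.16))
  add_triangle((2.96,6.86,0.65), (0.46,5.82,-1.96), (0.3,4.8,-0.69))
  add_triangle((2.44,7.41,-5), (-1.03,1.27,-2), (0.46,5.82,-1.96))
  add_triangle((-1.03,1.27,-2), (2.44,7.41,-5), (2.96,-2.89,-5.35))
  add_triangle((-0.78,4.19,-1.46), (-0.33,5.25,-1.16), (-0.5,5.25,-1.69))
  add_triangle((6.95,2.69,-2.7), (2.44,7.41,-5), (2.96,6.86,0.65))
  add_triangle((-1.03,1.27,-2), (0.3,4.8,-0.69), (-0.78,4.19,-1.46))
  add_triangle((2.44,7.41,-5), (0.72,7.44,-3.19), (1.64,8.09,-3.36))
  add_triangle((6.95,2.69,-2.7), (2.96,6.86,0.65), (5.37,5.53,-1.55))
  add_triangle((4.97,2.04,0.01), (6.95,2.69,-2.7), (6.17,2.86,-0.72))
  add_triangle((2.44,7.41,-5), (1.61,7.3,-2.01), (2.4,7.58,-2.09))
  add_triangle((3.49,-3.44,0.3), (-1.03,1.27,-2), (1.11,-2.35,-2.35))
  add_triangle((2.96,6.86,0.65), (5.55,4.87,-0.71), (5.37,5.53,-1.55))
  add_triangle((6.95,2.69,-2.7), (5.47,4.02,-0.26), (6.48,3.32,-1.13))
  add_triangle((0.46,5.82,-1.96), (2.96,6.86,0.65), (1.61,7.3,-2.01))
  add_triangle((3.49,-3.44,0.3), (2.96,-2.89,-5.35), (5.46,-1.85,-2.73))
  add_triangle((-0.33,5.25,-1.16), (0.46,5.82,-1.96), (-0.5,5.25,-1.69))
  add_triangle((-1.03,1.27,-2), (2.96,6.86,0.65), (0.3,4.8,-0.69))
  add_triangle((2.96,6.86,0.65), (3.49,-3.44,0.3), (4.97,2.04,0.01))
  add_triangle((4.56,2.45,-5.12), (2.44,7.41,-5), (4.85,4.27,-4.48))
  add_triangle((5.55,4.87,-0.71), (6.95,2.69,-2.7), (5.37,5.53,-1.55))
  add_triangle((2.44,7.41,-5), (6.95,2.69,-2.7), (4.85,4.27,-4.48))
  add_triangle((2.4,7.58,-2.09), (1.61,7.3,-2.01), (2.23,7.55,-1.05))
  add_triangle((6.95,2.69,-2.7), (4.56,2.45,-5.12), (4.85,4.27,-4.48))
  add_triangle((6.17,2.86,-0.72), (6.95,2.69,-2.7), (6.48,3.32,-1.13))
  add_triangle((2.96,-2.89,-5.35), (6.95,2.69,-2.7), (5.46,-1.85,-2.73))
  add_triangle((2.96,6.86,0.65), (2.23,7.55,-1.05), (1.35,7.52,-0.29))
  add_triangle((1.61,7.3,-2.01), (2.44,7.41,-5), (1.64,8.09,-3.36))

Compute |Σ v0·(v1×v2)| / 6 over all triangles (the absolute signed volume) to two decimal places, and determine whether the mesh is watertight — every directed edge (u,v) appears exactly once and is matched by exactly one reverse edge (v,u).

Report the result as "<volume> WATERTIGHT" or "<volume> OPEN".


207.86 WATERTIGHT

Per-triangle v0·(v1×v2)/6:
  t1: +2.2140
  t2: +18.9858
  t3: +1.6410
  t4: +10.9933
  t5: -10.9297
  t6: +0.6937
  t7: +2.6927
  t8: +0.6227
  t9: +1.0032
  t10: +1.0685
  t11: +1.5424
  t12: +2.4760
  t13: +2.4571
  t14: +1.6099
  t15: +8.5163
  t16: +3.2447
  t17: +0.1275
  t18: +9.4743
  t19: +0.7432
  t20: +1.8107
  t21: -4.0878
  t22: -0.9105
  t23: +4.1334
  t24: +10.9803
  t25: -0.1137
  t26: +2.4008
  t27: +5.5742
  t28: +18.5782
  t29: +0.1601
  t30: +40.3014
  t31: -0.7536
  t32: +2.1696
  t33: -3.6471
  t34: +0.8348
  t35: +2.6196
  t36: -1.7587
  t37: +4.1812
  t38: +1.3040
  t39: +1.9146
  t40: +11.4619
  t41: +0.4832
  t42: -2.2283
  t43: +3.9694
  t44: +7.3347
  t45: +4.0911
  t46: +8.2099
  t47: +0.9136
  t48: +7.2211
  t49: +0.8188
  t50: +16.4356
  t51: +2.6464
  t52: +1.6296
Σ = +207.8554 → |volume| = 207.86

Directed edges: 156 total, each appears once with its reverse present → watertight.


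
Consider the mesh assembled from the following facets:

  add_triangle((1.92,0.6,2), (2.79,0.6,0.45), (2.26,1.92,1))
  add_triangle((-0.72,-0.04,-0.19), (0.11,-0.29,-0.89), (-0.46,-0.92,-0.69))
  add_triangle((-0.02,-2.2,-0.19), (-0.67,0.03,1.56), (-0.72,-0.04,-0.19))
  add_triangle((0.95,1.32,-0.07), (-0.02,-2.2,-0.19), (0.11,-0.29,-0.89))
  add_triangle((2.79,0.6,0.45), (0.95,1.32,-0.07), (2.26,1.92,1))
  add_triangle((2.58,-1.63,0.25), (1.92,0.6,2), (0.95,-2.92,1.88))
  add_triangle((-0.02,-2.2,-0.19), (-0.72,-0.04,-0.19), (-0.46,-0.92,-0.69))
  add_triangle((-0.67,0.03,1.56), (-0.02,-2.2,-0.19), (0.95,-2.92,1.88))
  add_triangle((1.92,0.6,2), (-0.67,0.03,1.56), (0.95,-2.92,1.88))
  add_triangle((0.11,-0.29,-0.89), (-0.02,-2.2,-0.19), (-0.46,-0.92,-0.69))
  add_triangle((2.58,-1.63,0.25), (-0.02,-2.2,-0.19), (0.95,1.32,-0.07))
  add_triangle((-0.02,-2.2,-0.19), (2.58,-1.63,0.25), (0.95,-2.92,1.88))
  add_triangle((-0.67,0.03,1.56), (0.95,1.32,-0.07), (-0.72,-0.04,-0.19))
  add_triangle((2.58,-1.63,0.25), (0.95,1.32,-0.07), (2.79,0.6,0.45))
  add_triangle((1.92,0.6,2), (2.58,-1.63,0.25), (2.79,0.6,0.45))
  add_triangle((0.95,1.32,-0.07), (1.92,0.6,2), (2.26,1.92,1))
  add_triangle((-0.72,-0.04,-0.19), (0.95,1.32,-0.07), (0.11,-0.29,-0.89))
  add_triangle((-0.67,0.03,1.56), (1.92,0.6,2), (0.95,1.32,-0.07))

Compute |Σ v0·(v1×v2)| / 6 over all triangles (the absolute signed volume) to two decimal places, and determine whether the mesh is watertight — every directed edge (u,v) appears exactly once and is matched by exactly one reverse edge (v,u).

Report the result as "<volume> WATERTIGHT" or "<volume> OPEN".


Per-triangle v0·(v1×v2)/6:
  t1: +1.0718
  t2: +0.0784
  t3: +0.4568
  t4: +0.2899
  t5: +0.4785
  t6: +3.2033
  t7: +0.1302
  t8: +1.0817
  t9: +2.3925
  t10: +0.1685
  t11: +0.3095
  t12: +1.8887
  t13: +0.2667
  t14: +0.3130
  t15: +1.7028
  t16: +0.0318
  t17: +0.1511
  t18: +0.8204
Σ = +14.8357 → |volume| = 14.84

Directed edges: 54 total, each appears once with its reverse present → watertight.

14.84 WATERTIGHT


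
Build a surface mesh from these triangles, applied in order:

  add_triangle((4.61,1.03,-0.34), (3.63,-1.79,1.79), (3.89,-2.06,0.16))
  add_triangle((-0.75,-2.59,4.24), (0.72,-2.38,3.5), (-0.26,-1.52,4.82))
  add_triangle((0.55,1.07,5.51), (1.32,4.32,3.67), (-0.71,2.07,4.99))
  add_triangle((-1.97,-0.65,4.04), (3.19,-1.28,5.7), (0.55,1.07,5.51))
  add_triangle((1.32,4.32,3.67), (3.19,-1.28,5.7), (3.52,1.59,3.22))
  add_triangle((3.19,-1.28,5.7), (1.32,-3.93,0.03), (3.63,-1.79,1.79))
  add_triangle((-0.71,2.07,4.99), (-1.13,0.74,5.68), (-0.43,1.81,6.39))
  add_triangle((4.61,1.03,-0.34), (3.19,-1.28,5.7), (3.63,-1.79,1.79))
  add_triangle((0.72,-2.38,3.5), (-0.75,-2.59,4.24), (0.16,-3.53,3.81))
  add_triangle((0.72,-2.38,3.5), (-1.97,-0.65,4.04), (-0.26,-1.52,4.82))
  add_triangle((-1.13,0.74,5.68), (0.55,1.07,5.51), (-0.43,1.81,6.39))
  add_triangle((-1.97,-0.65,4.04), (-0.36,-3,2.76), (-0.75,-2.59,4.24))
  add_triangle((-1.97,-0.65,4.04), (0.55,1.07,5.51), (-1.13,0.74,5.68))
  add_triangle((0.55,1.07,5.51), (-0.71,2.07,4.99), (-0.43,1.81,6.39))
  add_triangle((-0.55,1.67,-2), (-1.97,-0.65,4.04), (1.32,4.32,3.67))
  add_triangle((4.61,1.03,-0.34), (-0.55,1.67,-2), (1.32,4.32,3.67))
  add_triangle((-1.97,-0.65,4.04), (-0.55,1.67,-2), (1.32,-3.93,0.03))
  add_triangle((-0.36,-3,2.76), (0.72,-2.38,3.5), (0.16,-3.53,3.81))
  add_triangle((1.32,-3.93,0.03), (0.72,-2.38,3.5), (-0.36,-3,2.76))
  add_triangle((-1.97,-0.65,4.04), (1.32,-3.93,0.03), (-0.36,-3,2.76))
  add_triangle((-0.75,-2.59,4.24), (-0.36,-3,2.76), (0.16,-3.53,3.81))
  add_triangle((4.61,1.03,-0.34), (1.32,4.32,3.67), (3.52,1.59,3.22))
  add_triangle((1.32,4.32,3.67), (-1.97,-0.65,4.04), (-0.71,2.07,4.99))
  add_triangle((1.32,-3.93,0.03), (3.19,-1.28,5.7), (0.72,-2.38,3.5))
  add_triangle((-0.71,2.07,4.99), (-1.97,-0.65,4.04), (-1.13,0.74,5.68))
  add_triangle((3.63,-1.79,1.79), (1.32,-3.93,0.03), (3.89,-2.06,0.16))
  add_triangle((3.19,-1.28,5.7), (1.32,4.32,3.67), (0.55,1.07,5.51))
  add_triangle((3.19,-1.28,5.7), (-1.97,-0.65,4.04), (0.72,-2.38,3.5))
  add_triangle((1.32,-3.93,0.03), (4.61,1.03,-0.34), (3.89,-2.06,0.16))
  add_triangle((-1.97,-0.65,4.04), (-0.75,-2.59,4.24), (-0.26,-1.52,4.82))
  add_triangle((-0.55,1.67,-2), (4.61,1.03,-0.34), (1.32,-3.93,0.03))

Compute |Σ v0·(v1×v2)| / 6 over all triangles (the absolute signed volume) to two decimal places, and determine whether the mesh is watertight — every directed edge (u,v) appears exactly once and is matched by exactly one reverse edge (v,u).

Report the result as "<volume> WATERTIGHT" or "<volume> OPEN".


Per-triangle v0·(v1×v2)/6:
  t1: +3.7379
  t2: +1.4492
  t3: +4.9663
  t4: +8.6550
  t5: +10.0081
  t6: +8.0772
  t7: +0.8692
  t8: +8.7109
  t9: +0.9955
  t10: -1.3408
  t11: +1.2429
  t12: +1.0010
  t13: +1.4444
  t14: +0.4483
  t15: +7.8659
  t16: +11.5003
  t17: +2.8196
  t18: -0.0996
  t19: +2.9767
  t20: +0.3086
  t21: +0.6654
  t22: +8.4351
  t23: -0.3174
  t24: +6.5905
  t25: +1.2528
  t26: +3.4348
  t27: +10.7731
  t28: +6.7098
  t29: +1.1641
  t30: +2.0248
  t31: +6.4485
Σ = +122.8182 → |volume| = 122.82

Directed edges: 93 total; 3 unmatched, e.g. (3.19,-1.28,5.7)→(3.52,1.59,3.22) → open.

122.82 OPEN


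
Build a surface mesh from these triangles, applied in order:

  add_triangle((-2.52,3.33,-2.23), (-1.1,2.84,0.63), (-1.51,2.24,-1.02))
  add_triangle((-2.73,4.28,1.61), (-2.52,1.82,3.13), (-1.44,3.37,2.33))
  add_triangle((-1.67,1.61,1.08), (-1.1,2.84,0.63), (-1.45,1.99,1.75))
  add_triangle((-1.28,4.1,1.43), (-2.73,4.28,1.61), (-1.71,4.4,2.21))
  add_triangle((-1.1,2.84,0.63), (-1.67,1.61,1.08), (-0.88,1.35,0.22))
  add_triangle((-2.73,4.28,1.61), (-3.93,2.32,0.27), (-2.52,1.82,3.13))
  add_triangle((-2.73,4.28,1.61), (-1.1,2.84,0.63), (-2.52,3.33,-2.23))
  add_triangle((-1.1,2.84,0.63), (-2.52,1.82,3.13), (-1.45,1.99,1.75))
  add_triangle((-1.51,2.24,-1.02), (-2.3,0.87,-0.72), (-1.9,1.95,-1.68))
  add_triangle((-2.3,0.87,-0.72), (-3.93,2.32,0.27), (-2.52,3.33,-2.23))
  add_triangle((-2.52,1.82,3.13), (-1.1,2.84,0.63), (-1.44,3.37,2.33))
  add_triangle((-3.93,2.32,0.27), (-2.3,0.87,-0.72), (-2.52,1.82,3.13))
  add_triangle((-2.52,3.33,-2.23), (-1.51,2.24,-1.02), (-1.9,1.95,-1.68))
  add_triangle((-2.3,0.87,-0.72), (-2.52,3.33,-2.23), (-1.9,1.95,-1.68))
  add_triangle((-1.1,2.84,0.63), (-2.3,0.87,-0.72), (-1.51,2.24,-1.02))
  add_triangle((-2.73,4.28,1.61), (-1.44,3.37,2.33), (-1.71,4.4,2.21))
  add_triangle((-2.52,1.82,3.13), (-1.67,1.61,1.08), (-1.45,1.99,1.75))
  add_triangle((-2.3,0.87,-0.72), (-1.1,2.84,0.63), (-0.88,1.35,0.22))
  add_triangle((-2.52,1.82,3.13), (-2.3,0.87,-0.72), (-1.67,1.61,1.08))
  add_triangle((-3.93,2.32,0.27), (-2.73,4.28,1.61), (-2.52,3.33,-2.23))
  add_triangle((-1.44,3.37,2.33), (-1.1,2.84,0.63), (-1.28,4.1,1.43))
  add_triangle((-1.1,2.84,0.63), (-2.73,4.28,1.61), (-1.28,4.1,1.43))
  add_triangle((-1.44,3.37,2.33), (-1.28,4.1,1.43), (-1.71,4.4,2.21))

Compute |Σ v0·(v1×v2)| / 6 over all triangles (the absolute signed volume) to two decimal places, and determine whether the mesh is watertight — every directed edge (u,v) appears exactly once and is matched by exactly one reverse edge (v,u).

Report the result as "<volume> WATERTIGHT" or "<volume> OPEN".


14.59 OPEN

Per-triangle v0·(v1×v2)/6:
  t1: -0.0194
  t2: +2.2676
  t3: -0.4157
  t4: +0.6163
  t5: -0.1615
  t6: +4.8584
  t7: +1.8914
  t8: +0.2477
  t9: -0.4359
  t10: +1.8273
  t11: -1.1857
  t12: +0.7535
  t13: -0.0746
  t14: +0.3085
  t15: -1.1318
  t16: +0.5501
  t17: -0.3850
  t18: -0.0805
  t19: -0.9371
  t20: +5.9167
  t21: -0.2639
  t22: +0.3605
  t23: +0.0864
Σ = +14.5932 → |volume| = 14.59

Directed edges: 69 total; 3 unmatched, e.g. (-1.67,1.61,1.08)→(-0.88,1.35,0.22) → open.


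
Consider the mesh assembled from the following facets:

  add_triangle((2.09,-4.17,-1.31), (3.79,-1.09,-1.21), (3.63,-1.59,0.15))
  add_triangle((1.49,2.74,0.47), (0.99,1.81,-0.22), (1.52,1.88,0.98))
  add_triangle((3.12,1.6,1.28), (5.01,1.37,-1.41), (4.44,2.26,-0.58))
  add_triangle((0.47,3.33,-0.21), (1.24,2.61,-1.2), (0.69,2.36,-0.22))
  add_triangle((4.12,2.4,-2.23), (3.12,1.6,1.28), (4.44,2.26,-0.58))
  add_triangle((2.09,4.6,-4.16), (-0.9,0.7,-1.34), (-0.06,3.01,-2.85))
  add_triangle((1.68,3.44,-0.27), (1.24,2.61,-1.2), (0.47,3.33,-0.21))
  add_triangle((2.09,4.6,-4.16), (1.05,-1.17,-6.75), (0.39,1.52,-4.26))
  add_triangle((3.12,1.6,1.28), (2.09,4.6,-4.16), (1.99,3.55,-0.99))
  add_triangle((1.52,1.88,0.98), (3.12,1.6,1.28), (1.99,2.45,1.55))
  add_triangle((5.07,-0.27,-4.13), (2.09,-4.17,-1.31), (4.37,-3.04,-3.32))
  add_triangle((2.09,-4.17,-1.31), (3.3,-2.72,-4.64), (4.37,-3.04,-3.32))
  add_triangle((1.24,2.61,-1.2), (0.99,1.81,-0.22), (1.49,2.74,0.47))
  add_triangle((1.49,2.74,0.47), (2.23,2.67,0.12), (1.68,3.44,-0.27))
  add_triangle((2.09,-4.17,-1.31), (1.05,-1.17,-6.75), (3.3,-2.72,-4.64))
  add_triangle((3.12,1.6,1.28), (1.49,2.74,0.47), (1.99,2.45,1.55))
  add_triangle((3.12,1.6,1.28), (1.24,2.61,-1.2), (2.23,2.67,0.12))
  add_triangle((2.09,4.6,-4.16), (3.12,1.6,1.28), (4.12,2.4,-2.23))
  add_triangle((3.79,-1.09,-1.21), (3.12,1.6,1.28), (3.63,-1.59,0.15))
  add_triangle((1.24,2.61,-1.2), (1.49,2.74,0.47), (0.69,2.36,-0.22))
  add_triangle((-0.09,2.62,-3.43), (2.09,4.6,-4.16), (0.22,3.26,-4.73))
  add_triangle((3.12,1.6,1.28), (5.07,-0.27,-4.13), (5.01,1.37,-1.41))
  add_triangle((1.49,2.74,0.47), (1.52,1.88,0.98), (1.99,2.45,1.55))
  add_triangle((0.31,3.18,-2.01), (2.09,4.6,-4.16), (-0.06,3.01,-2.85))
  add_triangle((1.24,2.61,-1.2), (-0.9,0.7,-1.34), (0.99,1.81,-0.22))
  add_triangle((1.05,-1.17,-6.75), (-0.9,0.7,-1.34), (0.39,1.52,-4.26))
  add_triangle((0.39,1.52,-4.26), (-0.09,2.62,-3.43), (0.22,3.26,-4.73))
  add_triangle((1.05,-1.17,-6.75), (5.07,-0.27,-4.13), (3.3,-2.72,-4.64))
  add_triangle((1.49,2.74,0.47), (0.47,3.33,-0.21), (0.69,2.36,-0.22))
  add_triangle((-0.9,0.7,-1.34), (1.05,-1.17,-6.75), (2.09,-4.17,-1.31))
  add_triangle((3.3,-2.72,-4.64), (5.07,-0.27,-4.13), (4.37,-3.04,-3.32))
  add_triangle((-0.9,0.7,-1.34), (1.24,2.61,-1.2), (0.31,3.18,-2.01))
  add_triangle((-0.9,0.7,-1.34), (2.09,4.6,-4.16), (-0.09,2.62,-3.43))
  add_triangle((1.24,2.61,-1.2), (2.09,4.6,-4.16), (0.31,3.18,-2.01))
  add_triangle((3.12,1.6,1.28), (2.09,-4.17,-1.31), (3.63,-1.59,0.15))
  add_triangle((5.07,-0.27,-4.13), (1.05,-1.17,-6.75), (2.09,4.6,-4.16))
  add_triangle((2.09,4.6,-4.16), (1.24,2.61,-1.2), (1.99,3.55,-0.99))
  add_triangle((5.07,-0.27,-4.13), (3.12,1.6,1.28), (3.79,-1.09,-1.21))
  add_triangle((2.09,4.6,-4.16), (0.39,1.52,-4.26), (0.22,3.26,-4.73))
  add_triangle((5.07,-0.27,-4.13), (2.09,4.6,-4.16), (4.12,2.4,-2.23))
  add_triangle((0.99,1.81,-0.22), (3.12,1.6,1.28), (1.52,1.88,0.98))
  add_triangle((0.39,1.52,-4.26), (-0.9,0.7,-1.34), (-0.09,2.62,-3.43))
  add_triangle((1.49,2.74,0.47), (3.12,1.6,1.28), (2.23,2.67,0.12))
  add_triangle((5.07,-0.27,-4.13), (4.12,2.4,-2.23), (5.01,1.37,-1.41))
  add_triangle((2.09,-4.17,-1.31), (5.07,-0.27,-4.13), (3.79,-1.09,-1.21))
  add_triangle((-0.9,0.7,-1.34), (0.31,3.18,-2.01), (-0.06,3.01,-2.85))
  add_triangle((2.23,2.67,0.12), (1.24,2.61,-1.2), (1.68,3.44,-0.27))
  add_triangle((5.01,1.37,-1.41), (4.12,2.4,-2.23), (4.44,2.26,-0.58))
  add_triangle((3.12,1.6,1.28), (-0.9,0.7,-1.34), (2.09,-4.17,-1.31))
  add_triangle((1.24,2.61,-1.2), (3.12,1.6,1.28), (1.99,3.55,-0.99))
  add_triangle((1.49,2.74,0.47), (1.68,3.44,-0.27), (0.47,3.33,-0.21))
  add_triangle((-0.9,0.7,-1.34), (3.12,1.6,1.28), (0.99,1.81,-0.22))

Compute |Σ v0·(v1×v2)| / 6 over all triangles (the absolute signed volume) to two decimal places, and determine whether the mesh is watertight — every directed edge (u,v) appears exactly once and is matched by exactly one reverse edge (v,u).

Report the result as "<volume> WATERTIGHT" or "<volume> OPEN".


116.40 WATERTIGHT

Per-triangle v0·(v1×v2)/6:
  t1: +3.1725
  t2: -0.1223
  t3: +1.4671
  t4: -0.1707
  t5: +0.3931
  t6: +0.6543
  t7: +0.6607
  t8: +5.2982
  t9: +3.2854
  t10: -0.1549
  t11: +0.1087
  t12: +4.3052
  t13: -0.0477
  t14: +0.3350
  t15: +7.3713
  t16: +0.8588
  t17: +0.5403
  t18: +6.4431
  t19: +2.8498
  t20: -0.3953
  t21: +0.7236
  t22: +1.2992
  t23: -0.0593
  t24: +1.0589
  t25: +0.2706
  t26: +2.5303
  t27: +0.2398
  t28: +10.8355
  t29: -0.1709
  t30: +2.9386
  t31: +5.1456
  t32: -0.2381
  t33: +0.2965
  t34: +1.0455
  t35: -0.2397
  t36: +25.7805
  t37: +0.2433
  t38: +5.6698
  t39: +2.3792
  t40: +9.9226
  t41: -0.5997
  t42: +0.9501
  t43: +0.7046
  t44: +4.3547
  t45: +6.1439
  t46: +0.3181
  t47: +0.5218
  t48: +1.6468
  t49: -3.9552
  t50: -0.3932
  t51: +0.4586
  t52: -0.2792
Σ = +116.3953 → |volume| = 116.40

Directed edges: 156 total, each appears once with its reverse present → watertight.


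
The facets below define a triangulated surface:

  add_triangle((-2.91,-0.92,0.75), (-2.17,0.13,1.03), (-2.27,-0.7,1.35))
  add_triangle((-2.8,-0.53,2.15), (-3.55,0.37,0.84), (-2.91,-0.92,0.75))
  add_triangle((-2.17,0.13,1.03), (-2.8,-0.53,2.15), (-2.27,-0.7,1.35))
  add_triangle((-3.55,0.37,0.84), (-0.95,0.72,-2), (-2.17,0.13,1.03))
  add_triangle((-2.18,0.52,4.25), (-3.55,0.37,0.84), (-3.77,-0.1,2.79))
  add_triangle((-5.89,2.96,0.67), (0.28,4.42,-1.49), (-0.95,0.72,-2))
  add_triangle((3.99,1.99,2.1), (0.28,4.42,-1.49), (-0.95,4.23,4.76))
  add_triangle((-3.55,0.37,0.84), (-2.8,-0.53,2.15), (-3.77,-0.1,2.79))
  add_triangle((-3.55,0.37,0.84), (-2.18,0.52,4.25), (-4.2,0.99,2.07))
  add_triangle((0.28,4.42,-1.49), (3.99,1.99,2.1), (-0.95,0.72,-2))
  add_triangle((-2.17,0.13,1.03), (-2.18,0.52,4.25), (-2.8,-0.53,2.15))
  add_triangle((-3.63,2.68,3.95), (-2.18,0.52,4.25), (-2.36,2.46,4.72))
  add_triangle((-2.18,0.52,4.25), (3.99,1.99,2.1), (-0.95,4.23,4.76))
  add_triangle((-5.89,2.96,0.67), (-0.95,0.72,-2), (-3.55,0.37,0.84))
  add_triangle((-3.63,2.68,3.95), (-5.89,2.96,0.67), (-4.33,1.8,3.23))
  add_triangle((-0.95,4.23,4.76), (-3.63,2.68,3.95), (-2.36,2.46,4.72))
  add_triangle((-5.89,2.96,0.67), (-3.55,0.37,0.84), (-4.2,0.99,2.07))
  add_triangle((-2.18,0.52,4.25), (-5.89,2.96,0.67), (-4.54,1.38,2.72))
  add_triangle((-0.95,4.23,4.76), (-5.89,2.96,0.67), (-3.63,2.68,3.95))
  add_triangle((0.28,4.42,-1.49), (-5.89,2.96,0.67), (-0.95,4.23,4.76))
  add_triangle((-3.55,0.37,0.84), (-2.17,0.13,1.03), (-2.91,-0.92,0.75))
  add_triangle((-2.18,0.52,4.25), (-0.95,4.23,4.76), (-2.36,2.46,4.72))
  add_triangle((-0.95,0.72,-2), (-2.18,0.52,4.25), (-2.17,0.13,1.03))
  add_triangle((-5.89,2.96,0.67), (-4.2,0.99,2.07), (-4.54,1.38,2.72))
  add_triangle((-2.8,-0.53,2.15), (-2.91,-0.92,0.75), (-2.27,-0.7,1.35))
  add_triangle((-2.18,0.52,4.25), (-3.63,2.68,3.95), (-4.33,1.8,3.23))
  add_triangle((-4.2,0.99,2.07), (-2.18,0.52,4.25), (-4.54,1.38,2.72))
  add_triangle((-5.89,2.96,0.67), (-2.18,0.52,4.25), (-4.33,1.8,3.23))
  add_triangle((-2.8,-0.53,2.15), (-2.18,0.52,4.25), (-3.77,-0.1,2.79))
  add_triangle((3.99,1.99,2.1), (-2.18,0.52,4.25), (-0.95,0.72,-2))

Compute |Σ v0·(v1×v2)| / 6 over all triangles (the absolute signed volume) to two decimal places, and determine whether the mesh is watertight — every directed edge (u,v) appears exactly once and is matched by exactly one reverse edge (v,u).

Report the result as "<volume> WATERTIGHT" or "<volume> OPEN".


Per-triangle v0·(v1×v2)/6:
  t1: -0.2987
  t2: +1.0467
  t3: -0.1794
  t4: -0.0632
  t5: +1.4179
  t6: +9.0908
  t7: +20.0940
  t8: +0.4891
  t9: +1.0337
  t10: +2.9698
  t11: -0.9270
  t12: +2.2337
  t13: +11.2611
  t14: +2.8224
  t15: +3.6053
  t16: +2.9762
  t17: +1.7304
  t18: +2.2969
  t19: +9.1219
  t20: +26.1987
  t21: -0.3704
  t22: +1.8311
  t23: -1.1162
  t24: +1.0151
  t25: +0.1196
  t26: +2.5635
  t27: +0.6867
  t28: +0.0694
  t29: +0.7833
  t30: -5.8881
Σ = +96.6140 → |volume| = 96.61

Directed edges: 90 total, each appears once with its reverse present → watertight.

96.61 WATERTIGHT


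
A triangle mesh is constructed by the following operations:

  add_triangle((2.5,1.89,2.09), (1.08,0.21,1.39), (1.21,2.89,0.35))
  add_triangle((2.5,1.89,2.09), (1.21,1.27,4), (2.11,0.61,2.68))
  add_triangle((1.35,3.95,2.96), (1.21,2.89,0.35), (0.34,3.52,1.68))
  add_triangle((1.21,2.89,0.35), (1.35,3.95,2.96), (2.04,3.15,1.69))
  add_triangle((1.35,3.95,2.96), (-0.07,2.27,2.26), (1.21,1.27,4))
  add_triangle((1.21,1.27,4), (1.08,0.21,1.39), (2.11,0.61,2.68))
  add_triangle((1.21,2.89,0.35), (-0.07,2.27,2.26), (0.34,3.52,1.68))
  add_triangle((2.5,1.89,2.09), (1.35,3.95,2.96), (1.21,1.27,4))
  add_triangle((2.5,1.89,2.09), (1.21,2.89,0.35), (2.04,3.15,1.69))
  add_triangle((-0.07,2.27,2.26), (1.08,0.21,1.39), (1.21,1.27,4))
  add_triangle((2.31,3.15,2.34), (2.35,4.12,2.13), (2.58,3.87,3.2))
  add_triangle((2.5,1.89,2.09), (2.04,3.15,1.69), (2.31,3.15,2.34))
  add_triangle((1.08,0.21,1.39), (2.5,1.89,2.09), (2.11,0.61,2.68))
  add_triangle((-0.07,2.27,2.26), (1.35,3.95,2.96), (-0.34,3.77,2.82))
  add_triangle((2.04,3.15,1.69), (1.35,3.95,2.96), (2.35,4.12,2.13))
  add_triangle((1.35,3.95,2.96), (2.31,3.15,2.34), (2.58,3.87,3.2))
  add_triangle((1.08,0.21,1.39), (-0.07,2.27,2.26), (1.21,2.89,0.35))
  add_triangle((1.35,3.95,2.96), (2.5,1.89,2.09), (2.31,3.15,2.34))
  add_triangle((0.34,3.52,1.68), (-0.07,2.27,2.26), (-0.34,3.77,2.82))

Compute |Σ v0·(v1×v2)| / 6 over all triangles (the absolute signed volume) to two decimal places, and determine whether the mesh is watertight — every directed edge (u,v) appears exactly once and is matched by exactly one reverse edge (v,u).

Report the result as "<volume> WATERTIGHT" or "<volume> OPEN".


Per-triangle v0·(v1×v2)/6:
  t1: -0.2337
  t2: +1.3623
  t3: +1.1718
  t4: +1.0535
  t5: +1.9829
  t6: +0.0945
  t7: -0.4679
  t8: +3.3766
  t9: +0.4305
  t10: -0.5664
  t11: +0.2406
  t12: +0.2829
  t13: +0.0315
  t14: +0.6021
  t15: -0.1915
  t16: -0.2605
  t17: -1.6193
  t18: +0.5721
  t19: -0.3128
Σ = +7.5491 → |volume| = 7.55

Directed edges: 57 total; 9 unmatched, e.g. (0.34,3.52,1.68)→(1.35,3.95,2.96) → open.

7.55 OPEN


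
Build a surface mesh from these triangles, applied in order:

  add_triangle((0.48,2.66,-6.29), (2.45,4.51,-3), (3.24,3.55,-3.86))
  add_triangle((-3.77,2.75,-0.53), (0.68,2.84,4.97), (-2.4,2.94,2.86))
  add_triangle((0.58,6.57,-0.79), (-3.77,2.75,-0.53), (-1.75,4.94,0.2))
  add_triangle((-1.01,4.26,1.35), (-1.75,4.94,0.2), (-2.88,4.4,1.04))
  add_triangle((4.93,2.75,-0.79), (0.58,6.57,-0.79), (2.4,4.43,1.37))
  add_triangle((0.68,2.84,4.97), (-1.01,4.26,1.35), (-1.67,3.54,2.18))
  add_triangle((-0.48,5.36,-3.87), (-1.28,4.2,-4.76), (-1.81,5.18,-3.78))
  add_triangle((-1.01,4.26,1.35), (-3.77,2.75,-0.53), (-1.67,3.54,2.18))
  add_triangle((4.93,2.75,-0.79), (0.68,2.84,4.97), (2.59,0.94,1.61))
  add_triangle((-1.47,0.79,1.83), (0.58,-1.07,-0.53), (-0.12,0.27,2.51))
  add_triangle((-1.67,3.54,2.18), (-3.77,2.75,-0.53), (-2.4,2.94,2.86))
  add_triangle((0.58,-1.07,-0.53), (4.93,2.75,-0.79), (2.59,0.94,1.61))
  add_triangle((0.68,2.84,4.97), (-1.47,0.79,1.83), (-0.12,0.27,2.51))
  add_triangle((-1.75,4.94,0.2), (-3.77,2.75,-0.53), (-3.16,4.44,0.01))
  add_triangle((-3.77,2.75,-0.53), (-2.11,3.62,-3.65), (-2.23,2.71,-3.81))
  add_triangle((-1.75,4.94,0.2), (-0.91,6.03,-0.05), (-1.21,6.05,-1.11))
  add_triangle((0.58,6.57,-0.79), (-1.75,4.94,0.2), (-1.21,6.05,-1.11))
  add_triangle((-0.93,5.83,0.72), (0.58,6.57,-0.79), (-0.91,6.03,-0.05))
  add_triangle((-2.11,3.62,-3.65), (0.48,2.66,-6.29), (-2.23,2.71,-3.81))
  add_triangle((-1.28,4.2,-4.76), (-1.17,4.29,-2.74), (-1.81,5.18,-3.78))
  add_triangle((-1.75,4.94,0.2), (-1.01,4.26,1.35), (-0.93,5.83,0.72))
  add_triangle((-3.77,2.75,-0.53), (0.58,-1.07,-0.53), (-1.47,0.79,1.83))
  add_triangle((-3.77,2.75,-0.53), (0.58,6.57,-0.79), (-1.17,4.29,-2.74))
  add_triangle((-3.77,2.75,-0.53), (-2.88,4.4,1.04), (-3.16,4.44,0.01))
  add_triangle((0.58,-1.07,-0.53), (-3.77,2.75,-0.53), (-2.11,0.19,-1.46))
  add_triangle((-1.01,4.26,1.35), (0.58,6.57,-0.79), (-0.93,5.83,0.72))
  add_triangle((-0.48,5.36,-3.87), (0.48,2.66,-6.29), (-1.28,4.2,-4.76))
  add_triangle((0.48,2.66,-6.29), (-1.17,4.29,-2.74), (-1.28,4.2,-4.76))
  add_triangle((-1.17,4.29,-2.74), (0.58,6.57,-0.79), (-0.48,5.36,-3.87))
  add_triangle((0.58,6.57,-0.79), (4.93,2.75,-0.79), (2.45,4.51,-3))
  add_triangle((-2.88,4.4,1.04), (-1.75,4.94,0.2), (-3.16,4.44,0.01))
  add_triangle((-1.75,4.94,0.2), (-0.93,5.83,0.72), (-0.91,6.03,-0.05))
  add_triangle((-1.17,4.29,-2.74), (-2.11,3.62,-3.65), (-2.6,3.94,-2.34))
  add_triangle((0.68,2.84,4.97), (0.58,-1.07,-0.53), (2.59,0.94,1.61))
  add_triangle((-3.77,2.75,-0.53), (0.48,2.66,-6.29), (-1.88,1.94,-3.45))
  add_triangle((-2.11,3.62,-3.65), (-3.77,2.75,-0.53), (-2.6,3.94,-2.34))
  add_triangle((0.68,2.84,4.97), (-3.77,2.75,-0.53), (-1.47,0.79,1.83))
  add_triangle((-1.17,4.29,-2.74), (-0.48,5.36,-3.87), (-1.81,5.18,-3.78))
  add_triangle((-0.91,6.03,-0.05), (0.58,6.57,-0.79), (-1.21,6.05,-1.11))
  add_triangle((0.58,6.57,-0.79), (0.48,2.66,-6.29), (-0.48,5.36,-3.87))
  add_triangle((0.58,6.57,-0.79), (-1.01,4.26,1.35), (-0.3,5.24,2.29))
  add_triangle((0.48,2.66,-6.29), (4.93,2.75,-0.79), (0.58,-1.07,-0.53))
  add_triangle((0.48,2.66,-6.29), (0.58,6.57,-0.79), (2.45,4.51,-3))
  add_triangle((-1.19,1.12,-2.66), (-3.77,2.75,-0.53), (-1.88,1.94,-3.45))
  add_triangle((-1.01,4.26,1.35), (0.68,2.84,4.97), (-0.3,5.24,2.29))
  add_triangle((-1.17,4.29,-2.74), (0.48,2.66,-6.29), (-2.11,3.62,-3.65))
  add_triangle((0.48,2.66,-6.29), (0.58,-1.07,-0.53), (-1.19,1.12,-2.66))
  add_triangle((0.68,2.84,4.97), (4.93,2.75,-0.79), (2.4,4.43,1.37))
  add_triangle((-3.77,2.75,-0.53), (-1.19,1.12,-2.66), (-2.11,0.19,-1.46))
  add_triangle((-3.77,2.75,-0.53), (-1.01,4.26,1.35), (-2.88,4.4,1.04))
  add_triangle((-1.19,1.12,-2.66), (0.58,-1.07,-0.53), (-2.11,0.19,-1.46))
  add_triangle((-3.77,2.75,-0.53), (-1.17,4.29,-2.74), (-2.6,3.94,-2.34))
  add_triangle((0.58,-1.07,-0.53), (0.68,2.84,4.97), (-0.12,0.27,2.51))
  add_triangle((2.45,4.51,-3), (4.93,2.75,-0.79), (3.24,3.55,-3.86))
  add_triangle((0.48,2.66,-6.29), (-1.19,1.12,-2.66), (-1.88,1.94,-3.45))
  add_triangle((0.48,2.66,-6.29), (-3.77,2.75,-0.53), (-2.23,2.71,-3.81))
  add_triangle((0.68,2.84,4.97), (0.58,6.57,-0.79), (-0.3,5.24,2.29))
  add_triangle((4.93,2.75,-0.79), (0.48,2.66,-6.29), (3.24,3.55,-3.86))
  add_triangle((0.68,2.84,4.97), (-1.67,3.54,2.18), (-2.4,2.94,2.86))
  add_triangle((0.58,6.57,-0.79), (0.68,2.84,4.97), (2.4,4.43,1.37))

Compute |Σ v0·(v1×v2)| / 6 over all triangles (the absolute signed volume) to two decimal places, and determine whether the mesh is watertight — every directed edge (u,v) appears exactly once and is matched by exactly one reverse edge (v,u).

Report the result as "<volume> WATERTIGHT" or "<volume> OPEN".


173.30 WATERTIGHT

Per-triangle v0·(v1×v2)/6:
  t1: +5.5435
  t2: -3.0595
  t3: +3.9660
  t4: +1.6352
  t5: +10.7760
  t6: +3.4172
  t7: +2.0452
  t8: +3.1691
  t9: +6.2007
  t10: +0.4482
  t11: +2.8601
  t12: +2.4999
  t13: +1.5610
  t14: +0.4473
  t15: +2.2890
  t16: +1.1418
  t17: -2.4321
  t18: +1.1764
  t19: +2.7358
  t20: -0.5447
  t21: +0.9018
  t22: +0.9363
  t23: +9.4349
  t24: +1.2820
  t25: -0.0455
  t26: +0.7892
  t27: +4.6366
  t28: -2.2322
  t29: +3.1485
  t30: +11.5822
  t31: +1.3109
  t32: +0.7635
  t33: +1.6009
  t34: +1.5166
  t35: +3.7538
  t36: +1.7240
  t37: +5.1337
  t38: +0.4579
  t39: +1.8934
  t40: +7.0972
  t41: +2.8769
  t42: +7.9732
  t43: +12.7538
  t44: +0.3863
  t45: +2.1183
  t46: +4.8386
  t47: +1.8926
  t48: +9.3530
  t49: +2.2972
  t50: -1.0432
  t51: +0.9891
  t52: +0.9566
  t53: +0.9238
  t54: +4.8951
  t55: +0.7134
  t56: -2.2856
  t57: +5.8079
  t58: +2.3298
  t59: +3.1759
  t60: +10.7897
Σ = +173.3040 → |volume| = 173.30

Directed edges: 180 total, each appears once with its reverse present → watertight.
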